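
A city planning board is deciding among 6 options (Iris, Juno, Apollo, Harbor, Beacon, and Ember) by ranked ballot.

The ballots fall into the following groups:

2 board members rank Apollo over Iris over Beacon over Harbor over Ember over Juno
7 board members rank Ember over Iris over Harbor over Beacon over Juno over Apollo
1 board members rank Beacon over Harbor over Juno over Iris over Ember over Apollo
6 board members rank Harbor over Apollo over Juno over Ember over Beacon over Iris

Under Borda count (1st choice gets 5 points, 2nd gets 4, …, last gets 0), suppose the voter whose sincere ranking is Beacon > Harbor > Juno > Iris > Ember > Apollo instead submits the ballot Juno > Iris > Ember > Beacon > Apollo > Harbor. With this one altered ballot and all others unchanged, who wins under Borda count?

Harbor

Borda totals with the altered ballot: Iris 40, Juno 30, Apollo 35, Harbor 55, Beacon 28, Ember 52.
The winner is unchanged: still Harbor.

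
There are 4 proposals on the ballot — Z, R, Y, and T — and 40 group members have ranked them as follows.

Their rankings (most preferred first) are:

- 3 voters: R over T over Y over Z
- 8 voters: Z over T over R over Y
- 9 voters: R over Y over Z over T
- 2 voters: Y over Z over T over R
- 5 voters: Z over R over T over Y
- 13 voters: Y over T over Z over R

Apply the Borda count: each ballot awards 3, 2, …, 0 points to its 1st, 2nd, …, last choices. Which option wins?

Borda scores:
  Z: 3·0 + 8·3 + 9·1 + 2·2 + 5·3 + 13·1 = 65
  R: 3·3 + 8·1 + 9·3 + 2·0 + 5·2 + 13·0 = 54
  Y: 3·1 + 8·0 + 9·2 + 2·3 + 5·0 + 13·3 = 66
  T: 3·2 + 8·2 + 9·0 + 2·1 + 5·1 + 13·2 = 55
Y has the highest total.

Y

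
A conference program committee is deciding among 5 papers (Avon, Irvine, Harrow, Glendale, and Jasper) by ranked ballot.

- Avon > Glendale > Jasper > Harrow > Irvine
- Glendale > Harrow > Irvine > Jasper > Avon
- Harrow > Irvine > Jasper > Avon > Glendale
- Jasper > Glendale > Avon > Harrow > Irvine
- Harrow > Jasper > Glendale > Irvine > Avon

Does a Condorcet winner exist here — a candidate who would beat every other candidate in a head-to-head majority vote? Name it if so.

Head-to-head results (5 voters total):
Avon vs Irvine: Irvine wins 3–2.
Avon vs Harrow: Harrow wins 3–2.
Avon vs Glendale: Glendale wins 3–2.
Avon vs Jasper: Jasper wins 4–1.
Irvine vs Harrow: Harrow wins 5–0.
Irvine vs Glendale: Glendale wins 4–1.
Irvine vs Jasper: Jasper wins 3–2.
Harrow vs Glendale: Glendale wins 3–2.
Harrow vs Jasper: Harrow wins 3–2.
Glendale vs Jasper: Jasper wins 3–2.
No candidate beats all others: Harrow beats Jasper beats Glendale beats Harrow, a majority cycle.

None — there is no Condorcet winner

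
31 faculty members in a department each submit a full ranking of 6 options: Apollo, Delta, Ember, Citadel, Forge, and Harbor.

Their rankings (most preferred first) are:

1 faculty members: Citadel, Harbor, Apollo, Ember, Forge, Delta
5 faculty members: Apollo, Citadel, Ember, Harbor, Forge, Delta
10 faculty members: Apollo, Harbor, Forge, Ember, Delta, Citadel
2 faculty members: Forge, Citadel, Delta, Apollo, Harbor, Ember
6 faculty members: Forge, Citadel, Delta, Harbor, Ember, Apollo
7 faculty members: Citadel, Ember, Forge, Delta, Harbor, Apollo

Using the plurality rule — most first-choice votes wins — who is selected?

First-place vote totals:
  Apollo: 15
  Delta: 0
  Ember: 0
  Citadel: 8
  Forge: 8
  Harbor: 0
Apollo has the most first-place votes.

Apollo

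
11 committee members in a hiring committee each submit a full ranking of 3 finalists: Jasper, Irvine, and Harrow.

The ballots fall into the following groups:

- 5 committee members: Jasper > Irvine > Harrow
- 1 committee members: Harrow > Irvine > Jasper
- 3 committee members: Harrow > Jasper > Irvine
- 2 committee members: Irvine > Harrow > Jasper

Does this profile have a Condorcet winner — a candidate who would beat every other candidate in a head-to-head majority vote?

Head-to-head results (11 voters total):
Jasper vs Irvine: Jasper wins 8–3.
Jasper vs Harrow: Harrow wins 6–5.
Irvine vs Harrow: Irvine wins 7–4.
No candidate beats all others: Jasper beats Irvine beats Harrow beats Jasper, a majority cycle.

No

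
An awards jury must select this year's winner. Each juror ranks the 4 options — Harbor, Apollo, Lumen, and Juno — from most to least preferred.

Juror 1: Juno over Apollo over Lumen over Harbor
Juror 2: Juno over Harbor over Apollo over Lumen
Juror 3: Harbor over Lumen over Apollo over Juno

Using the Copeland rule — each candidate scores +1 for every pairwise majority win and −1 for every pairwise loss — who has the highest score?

Pairwise results:
  Harbor vs Apollo: Harbor wins 2–1.
  Harbor vs Lumen: Harbor wins 2–1.
  Harbor vs Juno: Juno wins 2–1.
  Apollo vs Lumen: Apollo wins 2–1.
  Apollo vs Juno: Juno wins 2–1.
  Lumen vs Juno: Juno wins 2–1.
Copeland scores (wins − losses):
  Harbor: 2 − 1 = 1
  Apollo: 1 − 2 = -1
  Lumen: 0 − 3 = -3
  Juno: 3 − 0 = 3
Juno has the best Copeland score.

Juno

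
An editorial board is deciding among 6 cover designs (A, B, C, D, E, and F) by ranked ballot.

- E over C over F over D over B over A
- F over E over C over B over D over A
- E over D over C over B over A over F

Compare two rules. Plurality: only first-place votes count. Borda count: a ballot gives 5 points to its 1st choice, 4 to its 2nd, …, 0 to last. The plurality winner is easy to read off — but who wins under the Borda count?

E

Plurality first-place counts: A 0, B 0, C 0, D 0, E 2, F 1 → E.
Borda totals: A 1, B 5, C 10, D 7, E 14, F 8 → E.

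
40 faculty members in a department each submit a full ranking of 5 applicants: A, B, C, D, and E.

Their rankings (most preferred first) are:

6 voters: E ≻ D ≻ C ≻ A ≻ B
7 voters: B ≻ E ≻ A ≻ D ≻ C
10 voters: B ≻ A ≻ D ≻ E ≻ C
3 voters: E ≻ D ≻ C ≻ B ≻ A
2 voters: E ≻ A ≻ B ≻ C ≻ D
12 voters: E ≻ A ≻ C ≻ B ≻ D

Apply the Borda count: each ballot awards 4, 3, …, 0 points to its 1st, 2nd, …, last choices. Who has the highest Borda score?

Borda scores:
  A: 6·1 + 7·2 + 10·3 + 3·0 + 2·3 + 12·3 = 92
  B: 6·0 + 7·4 + 10·4 + 3·1 + 2·2 + 12·1 = 87
  C: 6·2 + 7·0 + 10·0 + 3·2 + 2·1 + 12·2 = 44
  D: 6·3 + 7·1 + 10·2 + 3·3 + 2·0 + 12·0 = 54
  E: 6·4 + 7·3 + 10·1 + 3·4 + 2·4 + 12·4 = 123
E has the highest total.

E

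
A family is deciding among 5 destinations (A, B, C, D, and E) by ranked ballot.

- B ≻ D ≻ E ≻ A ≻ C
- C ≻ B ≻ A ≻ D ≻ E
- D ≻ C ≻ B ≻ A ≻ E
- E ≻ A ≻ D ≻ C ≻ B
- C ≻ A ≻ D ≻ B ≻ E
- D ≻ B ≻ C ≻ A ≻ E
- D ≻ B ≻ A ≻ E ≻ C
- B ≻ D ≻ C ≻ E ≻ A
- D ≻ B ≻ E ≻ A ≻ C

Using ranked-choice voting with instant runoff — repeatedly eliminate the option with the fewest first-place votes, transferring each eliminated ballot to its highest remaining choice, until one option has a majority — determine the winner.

D

Round 1: D 4, B 2, C 2, E 1, A 0. A has the fewest and is eliminated.
Round 2: D 4, B 2, C 2, E 1. E has the fewest and is eliminated.
Round 3: D 5, B 2, C 2. D has a majority.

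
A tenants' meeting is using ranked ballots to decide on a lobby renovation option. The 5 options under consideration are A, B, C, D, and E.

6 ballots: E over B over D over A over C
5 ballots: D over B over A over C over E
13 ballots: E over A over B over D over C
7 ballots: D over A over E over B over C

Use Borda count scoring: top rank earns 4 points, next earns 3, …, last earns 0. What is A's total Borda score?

Borda scores:
  A: 6·1 + 5·2 + 13·3 + 7·3 = 76
  B: 6·3 + 5·3 + 13·2 + 7·1 = 66
  C: 6·0 + 5·1 + 13·0 + 7·0 = 5
  D: 6·2 + 5·4 + 13·1 + 7·4 = 73
  E: 6·4 + 5·0 + 13·4 + 7·2 = 90

76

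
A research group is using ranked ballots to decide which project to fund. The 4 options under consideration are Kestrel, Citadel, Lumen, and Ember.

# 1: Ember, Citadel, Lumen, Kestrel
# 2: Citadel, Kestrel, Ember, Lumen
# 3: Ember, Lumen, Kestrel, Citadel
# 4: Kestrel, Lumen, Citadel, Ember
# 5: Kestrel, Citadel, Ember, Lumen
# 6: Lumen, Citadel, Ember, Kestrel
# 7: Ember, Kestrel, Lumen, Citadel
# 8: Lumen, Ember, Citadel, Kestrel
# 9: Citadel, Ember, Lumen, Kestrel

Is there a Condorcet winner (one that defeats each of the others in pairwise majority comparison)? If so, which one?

There is no Condorcet winner

Head-to-head results (9 voters total):
Kestrel vs Citadel: Citadel wins 5–4.
Kestrel vs Lumen: Lumen wins 5–4.
Kestrel vs Ember: Ember wins 6–3.
Citadel vs Lumen: Lumen wins 5–4.
Citadel vs Ember: Citadel wins 5–4.
Lumen vs Ember: Ember wins 6–3.
No candidate beats all others: Citadel beats Ember beats Lumen beats Citadel, a majority cycle.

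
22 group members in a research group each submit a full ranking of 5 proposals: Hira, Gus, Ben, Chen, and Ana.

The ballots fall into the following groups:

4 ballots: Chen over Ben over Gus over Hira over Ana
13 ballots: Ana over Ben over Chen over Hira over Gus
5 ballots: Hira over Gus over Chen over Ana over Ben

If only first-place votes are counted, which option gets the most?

First-place vote totals:
  Hira: 5
  Gus: 0
  Ben: 0
  Chen: 4
  Ana: 13
Ana has the most first-place votes.

Ana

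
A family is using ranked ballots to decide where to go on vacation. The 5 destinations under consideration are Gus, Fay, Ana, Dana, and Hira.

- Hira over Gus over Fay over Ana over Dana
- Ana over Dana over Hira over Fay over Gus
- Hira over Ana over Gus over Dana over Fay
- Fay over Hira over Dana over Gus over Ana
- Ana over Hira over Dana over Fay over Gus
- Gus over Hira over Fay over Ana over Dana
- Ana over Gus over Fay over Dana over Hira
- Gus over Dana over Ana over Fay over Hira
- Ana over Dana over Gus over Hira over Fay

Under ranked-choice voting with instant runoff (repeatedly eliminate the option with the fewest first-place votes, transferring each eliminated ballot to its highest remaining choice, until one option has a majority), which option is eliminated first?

Round 1: Ana 4, Gus 2, Hira 2, Fay 1, Dana 0. Dana has the fewest and is eliminated.
Round 2: Ana 4, Gus 2, Hira 2, Fay 1. Fay has the fewest and is eliminated.
Round 3: Ana 4, Hira 3, Gus 2. Gus has the fewest and is eliminated.
Round 4: Ana 5, Hira 4. Ana has a majority.

Dana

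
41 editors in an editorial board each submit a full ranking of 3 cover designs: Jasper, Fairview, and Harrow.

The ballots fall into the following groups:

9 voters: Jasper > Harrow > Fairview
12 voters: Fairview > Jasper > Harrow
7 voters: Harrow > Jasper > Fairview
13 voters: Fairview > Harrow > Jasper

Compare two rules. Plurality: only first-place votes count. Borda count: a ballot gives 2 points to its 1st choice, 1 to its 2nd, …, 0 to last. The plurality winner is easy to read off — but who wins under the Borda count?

Plurality first-place counts: Jasper 9, Fairview 25, Harrow 7 → Fairview.
Borda totals: Jasper 37, Fairview 50, Harrow 36 → Fairview.

Fairview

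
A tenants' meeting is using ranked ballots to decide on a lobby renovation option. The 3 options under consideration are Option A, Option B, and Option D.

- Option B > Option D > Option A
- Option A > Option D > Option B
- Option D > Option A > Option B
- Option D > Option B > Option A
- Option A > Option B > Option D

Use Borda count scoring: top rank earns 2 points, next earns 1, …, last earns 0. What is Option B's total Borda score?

4

Borda scores:
  Option A: 0 + 2 + 1 + 0 + 2 = 5
  Option B: 2 + 0 + 0 + 1 + 1 = 4
  Option D: 1 + 1 + 2 + 2 + 0 = 6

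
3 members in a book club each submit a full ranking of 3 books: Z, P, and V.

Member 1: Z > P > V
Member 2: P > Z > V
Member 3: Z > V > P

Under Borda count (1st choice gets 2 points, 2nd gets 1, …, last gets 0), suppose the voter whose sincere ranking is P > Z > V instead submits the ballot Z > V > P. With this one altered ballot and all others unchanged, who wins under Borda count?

Z

Borda totals with the altered ballot: Z 6, P 1, V 2.
The winner is unchanged: still Z.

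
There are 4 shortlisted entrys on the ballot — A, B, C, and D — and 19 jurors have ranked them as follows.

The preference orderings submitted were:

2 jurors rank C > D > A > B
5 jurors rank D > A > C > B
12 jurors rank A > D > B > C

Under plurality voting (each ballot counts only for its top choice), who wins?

First-place vote totals:
  A: 12
  B: 0
  C: 2
  D: 5
A has the most first-place votes.

A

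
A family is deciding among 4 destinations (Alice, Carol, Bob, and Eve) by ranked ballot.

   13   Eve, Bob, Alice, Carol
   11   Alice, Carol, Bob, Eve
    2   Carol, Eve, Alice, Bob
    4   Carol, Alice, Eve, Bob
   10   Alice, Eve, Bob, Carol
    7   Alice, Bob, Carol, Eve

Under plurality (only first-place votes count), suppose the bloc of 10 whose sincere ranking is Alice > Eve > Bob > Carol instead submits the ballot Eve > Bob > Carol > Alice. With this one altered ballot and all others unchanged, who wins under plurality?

Eve

First-place totals with the altered ballot: Alice 18, Carol 6, Bob 0, Eve 23.
The switch changes the winner from Alice to Eve.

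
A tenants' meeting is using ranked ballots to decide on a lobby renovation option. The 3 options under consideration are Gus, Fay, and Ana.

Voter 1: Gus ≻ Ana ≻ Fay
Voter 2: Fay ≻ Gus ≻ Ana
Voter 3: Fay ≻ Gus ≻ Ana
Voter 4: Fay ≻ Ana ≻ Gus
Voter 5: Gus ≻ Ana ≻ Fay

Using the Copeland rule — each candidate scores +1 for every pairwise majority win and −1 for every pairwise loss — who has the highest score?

Fay

Pairwise results:
  Gus vs Fay: Fay wins 3–2.
  Gus vs Ana: Gus wins 4–1.
  Fay vs Ana: Fay wins 3–2.
Copeland scores (wins − losses):
  Gus: 1 − 1 = 0
  Fay: 2 − 0 = 2
  Ana: 0 − 2 = -2
Fay has the best Copeland score.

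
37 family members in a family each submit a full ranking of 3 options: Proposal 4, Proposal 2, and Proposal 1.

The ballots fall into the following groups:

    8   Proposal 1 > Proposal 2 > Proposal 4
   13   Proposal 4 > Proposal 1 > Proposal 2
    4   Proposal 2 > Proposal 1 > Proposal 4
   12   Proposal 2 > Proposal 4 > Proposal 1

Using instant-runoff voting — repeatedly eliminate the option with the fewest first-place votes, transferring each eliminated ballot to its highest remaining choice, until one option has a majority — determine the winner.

Proposal 2

Round 1: Proposal 2 16, Proposal 4 13, Proposal 1 8. Proposal 1 has the fewest and is eliminated.
Round 2: Proposal 2 24, Proposal 4 13. Proposal 2 has a majority.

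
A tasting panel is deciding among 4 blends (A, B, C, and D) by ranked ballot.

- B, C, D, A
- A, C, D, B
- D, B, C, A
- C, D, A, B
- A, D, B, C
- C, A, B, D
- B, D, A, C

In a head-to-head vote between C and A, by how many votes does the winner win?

1

Ballots ranking C above A: 4.
Ballots ranking A above C: 3.
C wins 4–3, a margin of 1.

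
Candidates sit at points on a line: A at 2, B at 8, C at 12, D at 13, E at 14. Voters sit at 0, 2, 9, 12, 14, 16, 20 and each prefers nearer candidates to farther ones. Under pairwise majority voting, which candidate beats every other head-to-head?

C

With single-peaked preferences on a line, the Condorcet winner is the candidate closest to the median voter.
The median voter (position 12) is closest to C at 12.
Check: C vs E — voters closer to C: 4 of 7.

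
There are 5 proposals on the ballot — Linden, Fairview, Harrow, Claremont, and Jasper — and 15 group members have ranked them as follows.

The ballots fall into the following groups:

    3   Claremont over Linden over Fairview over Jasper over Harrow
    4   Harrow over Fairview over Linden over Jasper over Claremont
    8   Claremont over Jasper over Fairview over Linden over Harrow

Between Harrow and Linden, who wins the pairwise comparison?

Linden

Ballots ranking Harrow above Linden: 4.
Ballots ranking Linden above Harrow: 3+8 = 11.
Linden wins the head-to-head, 11–4.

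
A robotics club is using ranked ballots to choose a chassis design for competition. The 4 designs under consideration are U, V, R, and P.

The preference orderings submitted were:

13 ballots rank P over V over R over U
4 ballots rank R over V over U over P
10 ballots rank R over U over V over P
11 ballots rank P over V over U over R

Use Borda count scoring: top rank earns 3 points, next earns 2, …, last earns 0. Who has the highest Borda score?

Borda scores:
  U: 13·0 + 4·1 + 10·2 + 11·1 = 35
  V: 13·2 + 4·2 + 10·1 + 11·2 = 66
  R: 13·1 + 4·3 + 10·3 + 11·0 = 55
  P: 13·3 + 4·0 + 10·0 + 11·3 = 72
P has the highest total.

P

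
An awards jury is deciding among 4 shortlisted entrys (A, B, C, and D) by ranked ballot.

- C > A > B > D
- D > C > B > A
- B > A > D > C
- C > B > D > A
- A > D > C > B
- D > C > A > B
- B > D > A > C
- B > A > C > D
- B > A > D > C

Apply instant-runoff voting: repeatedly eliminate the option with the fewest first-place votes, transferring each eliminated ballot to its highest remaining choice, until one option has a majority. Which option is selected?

Round 1: B 4, C 2, D 2, A 1. A has the fewest and is eliminated.
Round 2: B 4, D 3, C 2. C has the fewest and is eliminated.
Round 3: B 6, D 3. B has a majority.

B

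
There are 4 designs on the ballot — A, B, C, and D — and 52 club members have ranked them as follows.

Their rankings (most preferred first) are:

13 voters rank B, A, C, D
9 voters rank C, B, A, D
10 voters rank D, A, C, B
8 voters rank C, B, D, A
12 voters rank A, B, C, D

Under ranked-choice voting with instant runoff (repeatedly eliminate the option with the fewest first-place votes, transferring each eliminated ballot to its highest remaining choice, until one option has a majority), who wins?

A

Round 1: C 17, B 13, A 12, D 10. D has the fewest and is eliminated.
Round 2: A 22, C 17, B 13. B has the fewest and is eliminated.
Round 3: A 35, C 17. A has a majority.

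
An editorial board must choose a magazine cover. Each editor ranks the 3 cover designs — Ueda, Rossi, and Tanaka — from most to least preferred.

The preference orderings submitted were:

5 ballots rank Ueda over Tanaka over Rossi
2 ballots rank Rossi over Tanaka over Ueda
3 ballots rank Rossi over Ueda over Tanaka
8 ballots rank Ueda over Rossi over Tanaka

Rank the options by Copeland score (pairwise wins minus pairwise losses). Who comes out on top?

Ueda

Pairwise results:
  Ueda vs Rossi: Ueda wins 13–5.
  Ueda vs Tanaka: Ueda wins 16–2.
  Rossi vs Tanaka: Rossi wins 13–5.
Copeland scores (wins − losses):
  Ueda: 2 − 0 = 2
  Rossi: 1 − 1 = 0
  Tanaka: 0 − 2 = -2
Ueda has the best Copeland score.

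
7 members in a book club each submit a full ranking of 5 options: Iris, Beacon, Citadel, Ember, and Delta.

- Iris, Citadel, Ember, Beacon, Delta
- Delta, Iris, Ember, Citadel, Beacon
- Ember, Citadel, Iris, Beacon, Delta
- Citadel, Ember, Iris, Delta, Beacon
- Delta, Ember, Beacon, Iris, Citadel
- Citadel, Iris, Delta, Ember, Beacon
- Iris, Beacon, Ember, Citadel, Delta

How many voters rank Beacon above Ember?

1

Ballots ranking Beacon above Ember: 1.
Ballots ranking Ember above Beacon: 6.
So 1 of 7 voters prefer Beacon to Ember.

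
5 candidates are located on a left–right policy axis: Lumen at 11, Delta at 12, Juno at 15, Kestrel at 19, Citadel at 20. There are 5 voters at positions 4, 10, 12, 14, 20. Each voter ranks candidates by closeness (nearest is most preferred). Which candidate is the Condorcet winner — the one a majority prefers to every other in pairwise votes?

Delta

With single-peaked preferences on a line, the Condorcet winner is the candidate closest to the median voter.
The median voter (position 12) is closest to Delta at 12.
Check: Delta vs Juno — voters closer to Delta: 3 of 5.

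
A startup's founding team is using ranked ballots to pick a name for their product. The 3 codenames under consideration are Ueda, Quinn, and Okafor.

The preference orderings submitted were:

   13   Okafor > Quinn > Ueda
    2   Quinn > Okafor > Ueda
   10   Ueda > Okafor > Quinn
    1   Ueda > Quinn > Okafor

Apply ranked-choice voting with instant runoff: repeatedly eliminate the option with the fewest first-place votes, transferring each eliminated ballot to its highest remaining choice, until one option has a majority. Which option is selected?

Okafor

Round 1: Okafor 13, Ueda 11, Quinn 2. Quinn has the fewest and is eliminated.
Round 2: Okafor 15, Ueda 11. Okafor has a majority.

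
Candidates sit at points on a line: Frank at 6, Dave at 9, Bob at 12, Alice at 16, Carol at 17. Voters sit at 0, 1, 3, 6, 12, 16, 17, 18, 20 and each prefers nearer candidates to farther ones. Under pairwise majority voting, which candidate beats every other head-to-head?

With single-peaked preferences on a line, the Condorcet winner is the candidate closest to the median voter.
The median voter (position 12) is closest to Bob at 12.
Check: Bob vs Alice — voters closer to Bob: 5 of 9.

Bob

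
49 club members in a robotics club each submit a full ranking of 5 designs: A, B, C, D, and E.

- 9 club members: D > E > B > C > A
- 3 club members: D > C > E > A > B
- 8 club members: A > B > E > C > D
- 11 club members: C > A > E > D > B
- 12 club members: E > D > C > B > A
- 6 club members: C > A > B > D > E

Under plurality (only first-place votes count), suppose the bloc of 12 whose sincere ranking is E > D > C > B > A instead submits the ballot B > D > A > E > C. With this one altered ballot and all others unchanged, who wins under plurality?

C

First-place totals with the altered ballot: A 8, B 12, C 17, D 12, E 0.
The winner is unchanged: still C.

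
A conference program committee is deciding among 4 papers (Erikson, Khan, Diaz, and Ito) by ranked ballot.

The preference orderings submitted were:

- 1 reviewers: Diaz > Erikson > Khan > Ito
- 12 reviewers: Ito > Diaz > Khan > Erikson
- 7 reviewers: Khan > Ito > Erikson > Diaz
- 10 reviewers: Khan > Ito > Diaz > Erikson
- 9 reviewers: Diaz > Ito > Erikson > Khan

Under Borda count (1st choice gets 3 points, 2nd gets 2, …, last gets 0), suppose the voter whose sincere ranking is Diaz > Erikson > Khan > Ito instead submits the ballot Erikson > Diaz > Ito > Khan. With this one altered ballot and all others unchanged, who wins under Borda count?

Ito

Borda totals with the altered ballot: Erikson 19, Khan 63, Diaz 63, Ito 89.
The winner is unchanged: still Ito.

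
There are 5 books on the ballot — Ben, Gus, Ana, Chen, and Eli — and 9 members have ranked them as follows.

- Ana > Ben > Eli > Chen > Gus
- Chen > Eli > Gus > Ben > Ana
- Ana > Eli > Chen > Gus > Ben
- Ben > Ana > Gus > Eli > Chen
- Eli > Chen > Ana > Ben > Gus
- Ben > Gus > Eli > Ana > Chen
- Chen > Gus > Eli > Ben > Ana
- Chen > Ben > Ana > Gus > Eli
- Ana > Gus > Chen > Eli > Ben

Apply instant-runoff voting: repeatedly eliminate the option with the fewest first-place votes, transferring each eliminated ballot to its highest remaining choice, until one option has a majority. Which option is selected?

Round 1: Ana 3, Chen 3, Ben 2, Eli 1, Gus 0. Gus has the fewest and is eliminated.
Round 2: Ana 3, Chen 3, Ben 2, Eli 1. Eli has the fewest and is eliminated.
Round 3: Chen 4, Ana 3, Ben 2. Ben has the fewest and is eliminated.
Round 4: Ana 5, Chen 4. Ana has a majority.

Ana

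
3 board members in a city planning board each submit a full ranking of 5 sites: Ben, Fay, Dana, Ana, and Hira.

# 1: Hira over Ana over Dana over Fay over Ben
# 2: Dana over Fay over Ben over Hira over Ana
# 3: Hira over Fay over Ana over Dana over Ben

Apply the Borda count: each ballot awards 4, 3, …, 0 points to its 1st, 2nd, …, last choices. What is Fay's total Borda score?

7

Borda scores:
  Ben: 0 + 2 + 0 = 2
  Fay: 1 + 3 + 3 = 7
  Dana: 2 + 4 + 1 = 7
  Ana: 3 + 0 + 2 = 5
  Hira: 4 + 1 + 4 = 9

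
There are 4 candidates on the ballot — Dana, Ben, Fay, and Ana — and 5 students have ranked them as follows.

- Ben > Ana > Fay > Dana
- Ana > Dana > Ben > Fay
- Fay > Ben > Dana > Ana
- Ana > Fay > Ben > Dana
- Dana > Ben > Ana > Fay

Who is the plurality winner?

Ana

First-place vote totals:
  Dana: 1
  Ben: 1
  Fay: 1
  Ana: 2
Ana has the most first-place votes.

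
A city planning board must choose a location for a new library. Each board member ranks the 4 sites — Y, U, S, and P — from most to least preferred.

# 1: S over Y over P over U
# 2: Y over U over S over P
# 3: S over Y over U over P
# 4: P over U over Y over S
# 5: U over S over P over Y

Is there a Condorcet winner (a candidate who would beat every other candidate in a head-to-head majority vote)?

No

Head-to-head results (5 voters total):
Y vs U: Y wins 3–2.
Y vs S: S wins 3–2.
Y vs P: Y wins 3–2.
U vs S: U wins 3–2.
U vs P: U wins 3–2.
S vs P: S wins 4–1.
No candidate beats all others: Y beats U beats S beats Y, a majority cycle.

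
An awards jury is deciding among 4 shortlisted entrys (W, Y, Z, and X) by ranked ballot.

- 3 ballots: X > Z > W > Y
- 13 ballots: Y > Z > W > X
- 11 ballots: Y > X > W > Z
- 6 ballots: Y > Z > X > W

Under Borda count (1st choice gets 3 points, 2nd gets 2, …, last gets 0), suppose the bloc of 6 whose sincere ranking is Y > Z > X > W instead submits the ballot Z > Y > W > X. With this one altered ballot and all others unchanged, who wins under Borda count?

Y

Borda totals with the altered ballot: W 33, Y 84, Z 50, X 31.
The winner is unchanged: still Y.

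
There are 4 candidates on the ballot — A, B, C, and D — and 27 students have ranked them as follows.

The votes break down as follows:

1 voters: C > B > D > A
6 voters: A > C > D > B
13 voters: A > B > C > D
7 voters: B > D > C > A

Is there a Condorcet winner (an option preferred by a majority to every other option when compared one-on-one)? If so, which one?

A

Head-to-head results (27 voters total):
A vs B: A wins 19–8.
A vs C: A wins 19–8.
A vs D: A wins 19–8.
B vs C: B wins 20–7.
B vs D: B wins 21–6.
C vs D: C wins 20–7.
A beats each rival — B (19–8), C (19–8), D (19–8) — so A is the Condorcet winner.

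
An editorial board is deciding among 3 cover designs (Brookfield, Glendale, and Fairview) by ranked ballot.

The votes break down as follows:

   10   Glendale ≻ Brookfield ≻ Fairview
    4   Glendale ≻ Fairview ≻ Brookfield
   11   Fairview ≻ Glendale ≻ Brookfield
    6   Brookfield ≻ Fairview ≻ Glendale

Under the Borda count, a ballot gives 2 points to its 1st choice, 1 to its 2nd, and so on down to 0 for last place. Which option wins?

Borda scores:
  Brookfield: 10·1 + 4·0 + 11·0 + 6·2 = 22
  Glendale: 10·2 + 4·2 + 11·1 + 6·0 = 39
  Fairview: 10·0 + 4·1 + 11·2 + 6·1 = 32
Glendale has the highest total.

Glendale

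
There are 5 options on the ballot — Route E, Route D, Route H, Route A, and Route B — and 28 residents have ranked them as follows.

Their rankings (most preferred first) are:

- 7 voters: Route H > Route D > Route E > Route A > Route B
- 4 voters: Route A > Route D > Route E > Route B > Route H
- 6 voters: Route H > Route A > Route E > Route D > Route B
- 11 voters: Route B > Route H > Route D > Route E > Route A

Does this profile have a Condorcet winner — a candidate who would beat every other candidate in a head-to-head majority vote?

Head-to-head results (28 voters total):
Route E vs Route D: Route D wins 22–6.
Route E vs Route H: Route H wins 24–4.
Route E vs Route A: Route E wins 18–10.
Route E vs Route B: Route E wins 17–11.
Route D vs Route H: Route H wins 24–4.
Route D vs Route A: Route D wins 18–10.
Route D vs Route B: Route D wins 17–11.
Route H vs Route A: Route H wins 24–4.
Route H vs Route B: Route B wins 15–13.
Route A vs Route B: Route A wins 17–11.
No candidate beats all others: Route E beats Route B beats Route H beats Route E, a majority cycle.

No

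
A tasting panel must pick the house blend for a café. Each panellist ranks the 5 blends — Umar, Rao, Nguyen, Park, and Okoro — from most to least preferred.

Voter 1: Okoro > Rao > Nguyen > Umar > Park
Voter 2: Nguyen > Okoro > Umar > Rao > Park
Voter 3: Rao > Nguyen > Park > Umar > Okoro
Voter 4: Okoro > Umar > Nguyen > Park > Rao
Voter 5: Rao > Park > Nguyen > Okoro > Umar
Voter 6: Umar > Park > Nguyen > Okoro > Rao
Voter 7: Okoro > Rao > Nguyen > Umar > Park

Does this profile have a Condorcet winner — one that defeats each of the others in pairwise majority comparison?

No

Head-to-head results (7 voters total):
Umar vs Rao: Rao wins 4–3.
Umar vs Nguyen: Nguyen wins 5–2.
Umar vs Park: Umar wins 5–2.
Umar vs Okoro: Okoro wins 5–2.
Rao vs Nguyen: Rao wins 4–3.
Rao vs Park: Rao wins 5–2.
Rao vs Okoro: Okoro wins 5–2.
Nguyen vs Park: Nguyen wins 5–2.
Nguyen vs Okoro: Nguyen wins 4–3.
Park vs Okoro: Okoro wins 4–3.
No candidate beats all others: Rao beats Nguyen beats Okoro beats Rao, a majority cycle.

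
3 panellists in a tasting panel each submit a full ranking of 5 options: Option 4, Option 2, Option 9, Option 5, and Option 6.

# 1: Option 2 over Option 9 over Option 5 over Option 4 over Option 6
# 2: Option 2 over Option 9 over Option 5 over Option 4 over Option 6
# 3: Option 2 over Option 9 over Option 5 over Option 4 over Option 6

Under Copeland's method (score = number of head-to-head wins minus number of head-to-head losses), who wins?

Option 2

Pairwise results:
  Option 4 vs Option 2: Option 2 wins 3–0.
  Option 4 vs Option 9: Option 9 wins 3–0.
  Option 4 vs Option 5: Option 5 wins 3–0.
  Option 4 vs Option 6: Option 4 wins 3–0.
  Option 2 vs Option 9: Option 2 wins 3–0.
  Option 2 vs Option 5: Option 2 wins 3–0.
  Option 2 vs Option 6: Option 2 wins 3–0.
  Option 9 vs Option 5: Option 9 wins 3–0.
  Option 9 vs Option 6: Option 9 wins 3–0.
  Option 5 vs Option 6: Option 5 wins 3–0.
Copeland scores (wins − losses):
  Option 4: 1 − 3 = -2
  Option 2: 4 − 0 = 4
  Option 9: 3 − 1 = 2
  Option 5: 2 − 2 = 0
  Option 6: 0 − 4 = -4
Option 2 has the best Copeland score.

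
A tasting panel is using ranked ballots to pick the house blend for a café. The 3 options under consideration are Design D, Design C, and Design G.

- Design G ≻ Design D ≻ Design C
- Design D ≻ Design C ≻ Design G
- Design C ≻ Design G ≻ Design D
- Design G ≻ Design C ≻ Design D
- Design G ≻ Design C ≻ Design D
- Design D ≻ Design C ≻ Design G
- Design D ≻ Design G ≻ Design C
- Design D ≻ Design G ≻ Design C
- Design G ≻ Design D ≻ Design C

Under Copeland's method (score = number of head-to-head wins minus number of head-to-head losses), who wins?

Design G

Pairwise results:
  Design D vs Design C: Design D wins 6–3.
  Design D vs Design G: Design G wins 5–4.
  Design C vs Design G: Design G wins 6–3.
Copeland scores (wins − losses):
  Design D: 1 − 1 = 0
  Design C: 0 − 2 = -2
  Design G: 2 − 0 = 2
Design G has the best Copeland score.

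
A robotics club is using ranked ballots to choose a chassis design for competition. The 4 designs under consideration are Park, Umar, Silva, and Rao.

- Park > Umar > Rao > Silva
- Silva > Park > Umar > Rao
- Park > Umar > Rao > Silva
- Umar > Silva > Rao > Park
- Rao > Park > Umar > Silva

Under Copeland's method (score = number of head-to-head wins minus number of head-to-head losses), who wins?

Pairwise results:
  Park vs Umar: Park wins 4–1.
  Park vs Silva: Park wins 3–2.
  Park vs Rao: Park wins 3–2.
  Umar vs Silva: Umar wins 4–1.
  Umar vs Rao: Umar wins 4–1.
  Silva vs Rao: Rao wins 3–2.
Copeland scores (wins − losses):
  Park: 3 − 0 = 3
  Umar: 2 − 1 = 1
  Silva: 0 − 3 = -3
  Rao: 1 − 2 = -1
Park has the best Copeland score.

Park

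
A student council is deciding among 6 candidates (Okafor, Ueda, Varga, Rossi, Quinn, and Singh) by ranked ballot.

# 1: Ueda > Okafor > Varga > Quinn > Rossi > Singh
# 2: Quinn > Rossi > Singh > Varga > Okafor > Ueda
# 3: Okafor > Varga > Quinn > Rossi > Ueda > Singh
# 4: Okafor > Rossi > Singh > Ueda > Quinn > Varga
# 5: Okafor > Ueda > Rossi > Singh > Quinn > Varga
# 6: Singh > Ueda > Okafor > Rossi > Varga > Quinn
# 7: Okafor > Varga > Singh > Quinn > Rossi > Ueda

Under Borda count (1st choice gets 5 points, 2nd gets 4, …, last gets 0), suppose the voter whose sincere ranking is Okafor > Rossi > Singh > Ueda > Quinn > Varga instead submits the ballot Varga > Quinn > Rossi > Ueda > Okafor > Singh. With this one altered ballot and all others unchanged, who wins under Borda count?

Borda totals with the altered ballot: Okafor 24, Ueda 16, Varga 19, Rossi 16, Quinn 17, Singh 13.
The winner is unchanged: still Okafor.

Okafor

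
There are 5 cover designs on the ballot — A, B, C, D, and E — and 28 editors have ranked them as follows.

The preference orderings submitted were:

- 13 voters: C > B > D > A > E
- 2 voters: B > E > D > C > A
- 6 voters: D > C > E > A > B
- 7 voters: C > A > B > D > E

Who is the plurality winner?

First-place vote totals:
  A: 0
  B: 2
  C: 20
  D: 6
  E: 0
C has the most first-place votes.

C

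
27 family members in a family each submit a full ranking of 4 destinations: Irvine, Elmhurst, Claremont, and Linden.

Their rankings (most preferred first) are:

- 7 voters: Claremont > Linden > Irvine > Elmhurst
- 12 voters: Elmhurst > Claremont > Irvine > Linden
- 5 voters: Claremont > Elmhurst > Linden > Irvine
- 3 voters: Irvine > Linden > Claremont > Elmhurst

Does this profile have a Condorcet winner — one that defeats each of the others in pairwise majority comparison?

Head-to-head results (27 voters total):
Irvine vs Elmhurst: Elmhurst wins 17–10.
Irvine vs Claremont: Claremont wins 24–3.
Irvine vs Linden: Irvine wins 15–12.
Elmhurst vs Claremont: Claremont wins 15–12.
Elmhurst vs Linden: Elmhurst wins 17–10.
Claremont vs Linden: Claremont wins 24–3.
Claremont beats each rival — Irvine (24–3), Elmhurst (15–12), Linden (24–3) — so Claremont is the Condorcet winner.

Yes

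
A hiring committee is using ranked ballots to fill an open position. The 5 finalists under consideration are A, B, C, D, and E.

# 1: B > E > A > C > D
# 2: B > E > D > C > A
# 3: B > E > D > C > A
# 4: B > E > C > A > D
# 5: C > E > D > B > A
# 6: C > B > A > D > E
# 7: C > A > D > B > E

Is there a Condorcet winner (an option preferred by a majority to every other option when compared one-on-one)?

Head-to-head results (7 voters total):
A vs B: B wins 6–1.
A vs C: C wins 6–1.
A vs D: A wins 4–3.
A vs E: E wins 5–2.
B vs C: B wins 4–3.
B vs D: B wins 5–2.
B vs E: B wins 6–1.
C vs D: C wins 5–2.
C vs E: E wins 4–3.
D vs E: E wins 5–2.
B beats each rival — A (6–1), C (4–3), D (5–2), E (6–1) — so B is the Condorcet winner.

Yes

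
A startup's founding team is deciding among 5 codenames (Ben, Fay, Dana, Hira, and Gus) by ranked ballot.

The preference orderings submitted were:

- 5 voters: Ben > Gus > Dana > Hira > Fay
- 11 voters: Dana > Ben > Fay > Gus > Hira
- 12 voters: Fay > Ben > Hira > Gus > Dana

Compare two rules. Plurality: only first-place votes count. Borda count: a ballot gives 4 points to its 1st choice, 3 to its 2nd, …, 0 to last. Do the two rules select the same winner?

Plurality first-place counts: Ben 5, Fay 12, Dana 11, Hira 0, Gus 0 → Fay.
Borda totals: Ben 89, Fay 70, Dana 54, Hira 29, Gus 38 → Ben.
The two rules disagree: plurality picks Fay, Borda picks Ben.

No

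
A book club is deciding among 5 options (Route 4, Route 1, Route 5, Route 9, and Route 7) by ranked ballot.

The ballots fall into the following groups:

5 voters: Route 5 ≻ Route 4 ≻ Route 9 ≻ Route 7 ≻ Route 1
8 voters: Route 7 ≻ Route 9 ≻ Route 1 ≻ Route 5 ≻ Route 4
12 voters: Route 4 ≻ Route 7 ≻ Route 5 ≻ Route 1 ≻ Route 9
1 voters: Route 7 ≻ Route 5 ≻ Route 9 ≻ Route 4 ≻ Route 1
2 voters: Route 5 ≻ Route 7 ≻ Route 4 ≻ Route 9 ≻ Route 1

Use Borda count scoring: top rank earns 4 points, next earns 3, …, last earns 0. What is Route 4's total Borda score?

68

Borda scores:
  Route 4: 5·3 + 8·0 + 12·4 + 1 + 2·2 = 68
  Route 1: 5·0 + 8·2 + 12·1 + 0 + 2·0 = 28
  Route 5: 5·4 + 8·1 + 12·2 + 3 + 2·4 = 63
  Route 9: 5·2 + 8·3 + 12·0 + 2 + 2·1 = 38
  Route 7: 5·1 + 8·4 + 12·3 + 4 + 2·3 = 83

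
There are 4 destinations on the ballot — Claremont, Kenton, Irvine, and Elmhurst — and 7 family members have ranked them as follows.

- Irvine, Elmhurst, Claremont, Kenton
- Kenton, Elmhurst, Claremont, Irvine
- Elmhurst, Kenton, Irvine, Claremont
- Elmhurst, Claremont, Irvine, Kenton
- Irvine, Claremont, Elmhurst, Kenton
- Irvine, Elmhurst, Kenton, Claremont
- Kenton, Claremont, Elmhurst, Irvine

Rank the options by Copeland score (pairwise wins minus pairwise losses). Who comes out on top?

Pairwise results:
  Claremont vs Kenton: Kenton wins 4–3.
  Claremont vs Irvine: Irvine wins 4–3.
  Claremont vs Elmhurst: Elmhurst wins 5–2.
  Kenton vs Irvine: Irvine wins 4–3.
  Kenton vs Elmhurst: Elmhurst wins 5–2.
  Irvine vs Elmhurst: Elmhurst wins 4–3.
Copeland scores (wins − losses):
  Claremont: 0 − 3 = -3
  Kenton: 1 − 2 = -1
  Irvine: 2 − 1 = 1
  Elmhurst: 3 − 0 = 3
Elmhurst has the best Copeland score.

Elmhurst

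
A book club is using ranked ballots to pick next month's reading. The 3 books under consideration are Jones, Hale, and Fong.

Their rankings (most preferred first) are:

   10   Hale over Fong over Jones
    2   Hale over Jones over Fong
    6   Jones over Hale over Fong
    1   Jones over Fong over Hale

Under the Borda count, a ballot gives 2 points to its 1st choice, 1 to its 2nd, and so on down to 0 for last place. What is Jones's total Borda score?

Borda scores:
  Jones: 10·0 + 2·1 + 6·2 + 2 = 16
  Hale: 10·2 + 2·2 + 6·1 + 0 = 30
  Fong: 10·1 + 2·0 + 6·0 + 1 = 11

16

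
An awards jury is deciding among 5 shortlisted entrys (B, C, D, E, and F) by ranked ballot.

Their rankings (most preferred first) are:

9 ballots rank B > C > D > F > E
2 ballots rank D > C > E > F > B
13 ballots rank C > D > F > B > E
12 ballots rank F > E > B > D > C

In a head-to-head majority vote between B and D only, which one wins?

Ballots ranking B above D: 9+12 = 21.
Ballots ranking D above B: 2+13 = 15.
B wins the head-to-head, 21–15.

B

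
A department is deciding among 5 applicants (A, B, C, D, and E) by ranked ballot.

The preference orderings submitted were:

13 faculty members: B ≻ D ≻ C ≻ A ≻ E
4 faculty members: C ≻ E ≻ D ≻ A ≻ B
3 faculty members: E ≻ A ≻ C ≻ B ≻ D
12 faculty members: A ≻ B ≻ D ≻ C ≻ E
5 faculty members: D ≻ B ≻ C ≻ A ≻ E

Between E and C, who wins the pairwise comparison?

Ballots ranking E above C: 3.
Ballots ranking C above E: 13+4+12+5 = 34.
C wins the head-to-head, 34–3.

C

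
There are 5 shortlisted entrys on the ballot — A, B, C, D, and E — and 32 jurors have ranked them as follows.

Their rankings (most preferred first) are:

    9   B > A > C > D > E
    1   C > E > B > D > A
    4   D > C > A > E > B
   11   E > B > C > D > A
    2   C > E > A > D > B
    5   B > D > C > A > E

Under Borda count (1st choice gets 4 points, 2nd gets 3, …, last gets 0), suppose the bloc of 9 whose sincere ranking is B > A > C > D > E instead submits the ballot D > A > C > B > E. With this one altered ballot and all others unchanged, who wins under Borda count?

Borda totals with the altered ballot: A 44, B 64, C 74, D 81, E 57.
The switch changes the winner from B to D.

D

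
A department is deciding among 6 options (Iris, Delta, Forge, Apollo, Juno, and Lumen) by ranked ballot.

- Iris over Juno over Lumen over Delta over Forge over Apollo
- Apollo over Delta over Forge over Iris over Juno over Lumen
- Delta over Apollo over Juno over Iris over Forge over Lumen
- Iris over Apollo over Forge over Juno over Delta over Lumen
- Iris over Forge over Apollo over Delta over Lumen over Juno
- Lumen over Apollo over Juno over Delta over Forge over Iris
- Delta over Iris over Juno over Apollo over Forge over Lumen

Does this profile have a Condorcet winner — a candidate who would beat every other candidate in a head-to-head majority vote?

No

Head-to-head results (7 voters total):
Iris vs Delta: Delta wins 4–3.
Iris vs Forge: Iris wins 5–2.
Iris vs Apollo: Iris wins 4–3.
Iris vs Juno: Iris wins 5–2.
Iris vs Lumen: Iris wins 6–1.
Delta vs Forge: Delta wins 5–2.
Delta vs Apollo: Apollo wins 4–3.
Delta vs Juno: Delta wins 4–3.
Delta vs Lumen: Delta wins 5–2.
Forge vs Apollo: Apollo wins 5–2.
Forge vs Juno: Juno wins 4–3.
Forge vs Lumen: Forge wins 5–2.
Apollo vs Juno: Apollo wins 5–2.
Apollo vs Lumen: Apollo wins 5–2.
Juno vs Lumen: Juno wins 5–2.
No candidate beats all others: Iris beats Apollo beats Delta beats Iris, a majority cycle.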